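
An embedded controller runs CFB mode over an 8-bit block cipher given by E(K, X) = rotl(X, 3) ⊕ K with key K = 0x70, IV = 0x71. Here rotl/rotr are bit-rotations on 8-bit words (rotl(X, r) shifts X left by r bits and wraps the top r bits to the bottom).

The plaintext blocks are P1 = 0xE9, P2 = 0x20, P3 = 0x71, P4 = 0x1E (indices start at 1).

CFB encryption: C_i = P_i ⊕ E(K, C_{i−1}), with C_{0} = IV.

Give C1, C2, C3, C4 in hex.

C1 = 0x12, C2 = 0xC0, C3 = 0x07, C4 = 0x56

C1: E(K, 0x71) = 0xFB; 0xE9 ⊕ 0xFB = 0x12.
C2: E(K, 0x12) = 0xE0; 0x20 ⊕ 0xE0 = 0xC0.
C3: E(K, 0xC0) = 0x76; 0x71 ⊕ 0x76 = 0x07.
C4: E(K, 0x07) = 0x48; 0x1E ⊕ 0x48 = 0x56.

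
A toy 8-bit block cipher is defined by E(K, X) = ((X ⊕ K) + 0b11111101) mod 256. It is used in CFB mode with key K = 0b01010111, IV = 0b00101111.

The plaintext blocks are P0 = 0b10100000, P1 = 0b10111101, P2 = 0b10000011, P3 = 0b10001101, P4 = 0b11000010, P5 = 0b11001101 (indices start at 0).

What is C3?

C3 = 0b11001110

CFB encryption: C_i = P_i ⊕ E(K, C_{i−1}), with C_{−1} = IV.
C0: E(K, 0b00101111) = 0b01110101; 0b10100000 ⊕ 0b01110101 = 0b11010101.
C1: E(K, 0b11010101) = 0b01111111; 0b10111101 ⊕ 0b01111111 = 0b11000010.
C2: E(K, 0b11000010) = 0b10010010; 0b10000011 ⊕ 0b10010010 = 0b00010001.
C3: E(K, 0b00010001) = 0b01000011; 0b10001101 ⊕ 0b01000011 = 0b11001110.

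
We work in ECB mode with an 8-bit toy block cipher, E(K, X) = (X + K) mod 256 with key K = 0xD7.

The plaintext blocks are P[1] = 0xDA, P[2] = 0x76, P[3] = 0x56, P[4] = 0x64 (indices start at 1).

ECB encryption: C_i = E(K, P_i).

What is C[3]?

C[3] = 0x2D

C[3]: E(K, 0x56) = 0x2D.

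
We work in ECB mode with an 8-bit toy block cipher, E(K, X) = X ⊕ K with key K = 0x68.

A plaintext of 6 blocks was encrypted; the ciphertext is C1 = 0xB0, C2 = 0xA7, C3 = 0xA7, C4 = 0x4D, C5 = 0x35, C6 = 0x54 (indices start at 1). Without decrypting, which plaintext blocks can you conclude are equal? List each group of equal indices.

P2 = P3

ECB encrypts each block independently with the same key, so equal ciphertext blocks imply equal plaintext blocks.
C2 = C3 = 0xA7, so P2 = P3.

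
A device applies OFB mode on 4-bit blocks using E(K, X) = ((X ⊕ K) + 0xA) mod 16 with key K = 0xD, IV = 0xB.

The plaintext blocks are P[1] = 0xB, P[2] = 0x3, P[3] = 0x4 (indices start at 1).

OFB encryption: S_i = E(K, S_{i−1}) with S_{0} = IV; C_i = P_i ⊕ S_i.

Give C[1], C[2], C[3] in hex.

C[1]: S = E(K, 0xB) = 0x0; 0xB ⊕ 0x0 = 0xB.
C[2]: S = E(K, 0x0) = 0x7; 0x3 ⊕ 0x7 = 0x4.
C[3]: S = E(K, 0x7) = 0x4; 0x4 ⊕ 0x4 = 0x0.

C[1] = 0xB, C[2] = 0x4, C[3] = 0x0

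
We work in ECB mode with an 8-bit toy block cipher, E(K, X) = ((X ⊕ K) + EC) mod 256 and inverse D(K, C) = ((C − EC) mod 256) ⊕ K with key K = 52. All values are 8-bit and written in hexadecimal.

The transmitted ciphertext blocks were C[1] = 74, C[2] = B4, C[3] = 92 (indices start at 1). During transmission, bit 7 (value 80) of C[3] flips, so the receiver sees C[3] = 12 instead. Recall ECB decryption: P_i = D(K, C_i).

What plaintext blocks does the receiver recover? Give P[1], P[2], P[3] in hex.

P[1] = DA, P[2] = 9A, P[3] = 74

Only C[3] changed, to 12. In ECB, a change in C_i affects only P_i. Decrypting the received ciphertext:
P[1]: D(K, 74) = DA.
P[2]: D(K, B4) = 9A.
P[3]: D(K, 12) = 74.
Blocks that differ from the original plaintext: P[3].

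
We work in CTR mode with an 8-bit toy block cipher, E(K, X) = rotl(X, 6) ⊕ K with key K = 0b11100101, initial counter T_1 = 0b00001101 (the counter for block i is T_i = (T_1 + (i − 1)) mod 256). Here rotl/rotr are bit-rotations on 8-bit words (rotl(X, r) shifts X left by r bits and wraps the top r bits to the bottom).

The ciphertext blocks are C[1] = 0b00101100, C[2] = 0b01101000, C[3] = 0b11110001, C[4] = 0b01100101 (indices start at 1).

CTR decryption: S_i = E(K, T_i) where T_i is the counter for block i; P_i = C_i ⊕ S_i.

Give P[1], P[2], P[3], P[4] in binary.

P[1] = 0b10001010, P[2] = 0b00001110, P[3] = 0b11010111, P[4] = 0b10000100

P[1]: T = 0b00001101, S = E(K, T) = 0b10100110; 0b00101100 ⊕ 0b10100110 = 0b10001010.
P[2]: T = 0b00001110, S = E(K, T) = 0b01100110; 0b01101000 ⊕ 0b01100110 = 0b00001110.
P[3]: T = 0b00001111, S = E(K, T) = 0b00100110; 0b11110001 ⊕ 0b00100110 = 0b11010111.
P[4]: T = 0b00010000, S = E(K, T) = 0b11100001; 0b01100101 ⊕ 0b11100001 = 0b10000100.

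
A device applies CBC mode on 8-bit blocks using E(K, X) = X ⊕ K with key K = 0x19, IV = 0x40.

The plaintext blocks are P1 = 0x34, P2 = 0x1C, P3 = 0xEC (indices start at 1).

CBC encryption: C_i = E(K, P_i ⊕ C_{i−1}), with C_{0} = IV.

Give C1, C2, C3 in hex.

C1: P1 ⊕ 0x40 = 0x74; E(K, 0x74) = 0x6D.
C2: P2 ⊕ 0x6D = 0x71; E(K, 0x71) = 0x68.
C3: P3 ⊕ 0x68 = 0x84; E(K, 0x84) = 0x9D.

C1 = 0x6D, C2 = 0x68, C3 = 0x9D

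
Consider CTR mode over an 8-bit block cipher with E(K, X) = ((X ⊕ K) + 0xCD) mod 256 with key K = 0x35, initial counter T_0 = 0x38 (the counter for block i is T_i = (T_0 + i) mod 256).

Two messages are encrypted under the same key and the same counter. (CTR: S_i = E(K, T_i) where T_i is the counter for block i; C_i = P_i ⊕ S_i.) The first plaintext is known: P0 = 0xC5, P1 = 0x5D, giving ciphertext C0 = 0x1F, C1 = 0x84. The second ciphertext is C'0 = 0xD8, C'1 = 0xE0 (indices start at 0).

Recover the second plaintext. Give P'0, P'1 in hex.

In CTR with a reused counter, both messages share the same keystream S_i, so C_i ⊕ C'_i = P_i ⊕ P'_i and thus P'_i = P_i ⊕ C_i ⊕ C'_i.
P'0: 0xC5 ⊕ 0x1F ⊕ 0xD8 = 0x02.
P'1: 0x5D ⊕ 0x84 ⊕ 0xE0 = 0x39.

P'0 = 0x02, P'1 = 0x39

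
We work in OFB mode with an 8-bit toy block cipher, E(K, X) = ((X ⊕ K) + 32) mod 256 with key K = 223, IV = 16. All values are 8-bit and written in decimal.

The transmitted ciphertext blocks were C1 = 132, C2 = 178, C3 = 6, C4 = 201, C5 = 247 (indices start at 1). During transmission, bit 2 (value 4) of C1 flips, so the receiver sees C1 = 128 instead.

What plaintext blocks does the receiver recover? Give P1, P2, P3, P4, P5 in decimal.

P1 = 111, P2 = 226, P3 = 169, P4 = 89, P5 = 152

OFB decryption: S_i = E(K, S_{i−1}) with S_{0} = IV; P_i = C_i ⊕ S_i.
Only C1 changed, to 128. In OFB, a change in C_i flips the same bit in P_i only; the keystream is unaffected. Decrypting the received ciphertext:
P1: S = E(K, 16) = 239; 128 ⊕ 239 = 111.
P2: S = E(K, 239) = 80; 178 ⊕ 80 = 226.
P3: S = E(K, 80) = 175; 6 ⊕ 175 = 169.
P4: S = E(K, 175) = 144; 201 ⊕ 144 = 89.
P5: S = E(K, 144) = 111; 247 ⊕ 111 = 152.
Blocks that differ from the original plaintext: P1.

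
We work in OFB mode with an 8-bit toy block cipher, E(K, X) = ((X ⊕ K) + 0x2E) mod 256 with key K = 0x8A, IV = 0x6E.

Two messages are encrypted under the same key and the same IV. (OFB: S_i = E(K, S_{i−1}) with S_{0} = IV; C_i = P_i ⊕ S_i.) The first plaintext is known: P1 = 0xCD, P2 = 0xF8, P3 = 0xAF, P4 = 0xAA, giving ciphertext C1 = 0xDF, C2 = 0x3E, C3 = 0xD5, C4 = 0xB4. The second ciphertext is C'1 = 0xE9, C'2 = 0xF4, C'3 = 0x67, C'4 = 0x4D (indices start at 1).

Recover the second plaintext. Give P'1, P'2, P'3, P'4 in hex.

P'1 = 0xFB, P'2 = 0x32, P'3 = 0x1D, P'4 = 0x53

In OFB with a reused IV, both messages share the same keystream S_i, so C_i ⊕ C'_i = P_i ⊕ P'_i and thus P'_i = P_i ⊕ C_i ⊕ C'_i.
P'1: 0xCD ⊕ 0xDF ⊕ 0xE9 = 0xFB.
P'2: 0xF8 ⊕ 0x3E ⊕ 0xF4 = 0x32.
P'3: 0xAF ⊕ 0xD5 ⊕ 0x67 = 0x1D.
P'4: 0xAA ⊕ 0xB4 ⊕ 0x4D = 0x53.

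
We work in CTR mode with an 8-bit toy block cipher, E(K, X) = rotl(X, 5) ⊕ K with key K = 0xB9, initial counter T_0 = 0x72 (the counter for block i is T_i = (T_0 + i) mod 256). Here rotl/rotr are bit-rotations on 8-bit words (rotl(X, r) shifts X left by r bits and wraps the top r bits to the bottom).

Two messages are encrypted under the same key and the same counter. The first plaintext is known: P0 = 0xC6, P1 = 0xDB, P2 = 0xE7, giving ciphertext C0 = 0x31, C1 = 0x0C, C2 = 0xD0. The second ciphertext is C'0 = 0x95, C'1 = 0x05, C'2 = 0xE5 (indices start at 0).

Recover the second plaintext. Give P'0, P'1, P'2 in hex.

P'0 = 0x62, P'1 = 0xD2, P'2 = 0xD2

In CTR with a reused counter, both messages share the same keystream S_i, so C_i ⊕ C'_i = P_i ⊕ P'_i and thus P'_i = P_i ⊕ C_i ⊕ C'_i.
P'0: 0xC6 ⊕ 0x31 ⊕ 0x95 = 0x62.
P'1: 0xDB ⊕ 0x0C ⊕ 0x05 = 0xD2.
P'2: 0xE7 ⊕ 0xD0 ⊕ 0xE5 = 0xD2.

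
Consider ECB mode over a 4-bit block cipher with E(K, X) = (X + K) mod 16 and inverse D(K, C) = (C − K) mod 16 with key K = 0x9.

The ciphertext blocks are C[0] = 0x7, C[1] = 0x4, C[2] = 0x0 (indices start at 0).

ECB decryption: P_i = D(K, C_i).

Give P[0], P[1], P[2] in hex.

P[0] = 0xE, P[1] = 0xB, P[2] = 0x7

P[0]: D(K, 0x7) = 0xE.
P[1]: D(K, 0x4) = 0xB.
P[2]: D(K, 0x0) = 0x7.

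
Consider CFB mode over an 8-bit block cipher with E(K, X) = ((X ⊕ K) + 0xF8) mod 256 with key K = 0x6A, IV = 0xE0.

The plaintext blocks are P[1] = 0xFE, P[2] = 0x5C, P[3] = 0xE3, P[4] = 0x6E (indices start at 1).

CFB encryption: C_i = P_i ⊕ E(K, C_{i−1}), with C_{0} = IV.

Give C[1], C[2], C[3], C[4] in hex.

C[1]: E(K, 0xE0) = 0x82; 0xFE ⊕ 0x82 = 0x7C.
C[2]: E(K, 0x7C) = 0x0E; 0x5C ⊕ 0x0E = 0x52.
C[3]: E(K, 0x52) = 0x30; 0xE3 ⊕ 0x30 = 0xD3.
C[4]: E(K, 0xD3) = 0xB1; 0x6E ⊕ 0xB1 = 0xDF.

C[1] = 0x7C, C[2] = 0x52, C[3] = 0xD3, C[4] = 0xDF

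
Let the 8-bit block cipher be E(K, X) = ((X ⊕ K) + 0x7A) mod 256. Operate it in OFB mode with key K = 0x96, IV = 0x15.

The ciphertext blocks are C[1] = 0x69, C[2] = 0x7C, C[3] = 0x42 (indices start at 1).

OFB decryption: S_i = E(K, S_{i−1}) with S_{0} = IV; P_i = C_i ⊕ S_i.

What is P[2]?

P[1]: S = E(K, 0x15) = 0xFD; 0x69 ⊕ 0xFD = 0x94.
P[2]: S = E(K, 0xFD) = 0xE5; 0x7C ⊕ 0xE5 = 0x99.

P[2] = 0x99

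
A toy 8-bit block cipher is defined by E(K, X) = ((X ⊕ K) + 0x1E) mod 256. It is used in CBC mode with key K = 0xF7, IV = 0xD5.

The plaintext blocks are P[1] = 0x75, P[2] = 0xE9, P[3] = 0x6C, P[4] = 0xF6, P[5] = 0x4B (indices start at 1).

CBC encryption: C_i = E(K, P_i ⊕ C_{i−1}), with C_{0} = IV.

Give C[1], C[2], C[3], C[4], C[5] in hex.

C[1]: P[1] ⊕ 0xD5 = 0xA0; E(K, 0xA0) = 0x75.
C[2]: P[2] ⊕ 0x75 = 0x9C; E(K, 0x9C) = 0x89.
C[3]: P[3] ⊕ 0x89 = 0xE5; E(K, 0xE5) = 0x30.
C[4]: P[4] ⊕ 0x30 = 0xC6; E(K, 0xC6) = 0x4F.
C[5]: P[5] ⊕ 0x4F = 0x04; E(K, 0x04) = 0x11.

C[1] = 0x75, C[2] = 0x89, C[3] = 0x30, C[4] = 0x4F, C[5] = 0x11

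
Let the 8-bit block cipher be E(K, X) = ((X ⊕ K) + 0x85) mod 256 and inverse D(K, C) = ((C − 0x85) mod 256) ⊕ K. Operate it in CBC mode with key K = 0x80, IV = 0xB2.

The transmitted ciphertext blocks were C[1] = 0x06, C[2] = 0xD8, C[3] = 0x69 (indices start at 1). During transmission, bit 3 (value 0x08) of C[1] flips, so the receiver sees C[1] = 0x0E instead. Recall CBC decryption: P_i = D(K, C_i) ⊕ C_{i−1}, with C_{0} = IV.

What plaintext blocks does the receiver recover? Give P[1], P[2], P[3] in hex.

P[1] = 0xBB, P[2] = 0xDD, P[3] = 0xBC

Only C[1] changed, to 0x0E. In CBC, a change in C_i garbles P_i and flips the same bit in P_{i+1}. Decrypting the received ciphertext:
P[1]: D(K, 0x0E) = 0x09; 0x09 ⊕ 0xB2 = 0xBB.
P[2]: D(K, 0xD8) = 0xD3; 0xD3 ⊕ 0x0E = 0xDD.
P[3]: D(K, 0x69) = 0x64; 0x64 ⊕ 0xD8 = 0xBC.
Blocks that differ from the original plaintext: P[1], P[2].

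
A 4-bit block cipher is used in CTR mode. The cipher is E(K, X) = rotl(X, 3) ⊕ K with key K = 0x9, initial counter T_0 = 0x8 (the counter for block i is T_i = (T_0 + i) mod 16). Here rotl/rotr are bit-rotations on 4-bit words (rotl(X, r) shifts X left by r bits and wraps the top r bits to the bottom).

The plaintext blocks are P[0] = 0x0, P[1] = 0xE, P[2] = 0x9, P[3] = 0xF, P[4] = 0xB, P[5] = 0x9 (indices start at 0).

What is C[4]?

C[4] = 0x4

CTR encryption: S_i = E(K, T_i) where T_i is the counter for block i; C_i = P_i ⊕ S_i.
C[0]: T = 0x8, S = E(K, T) = 0xD; 0x0 ⊕ 0xD = 0xD.
C[1]: T = 0x9, S = E(K, T) = 0x5; 0xE ⊕ 0x5 = 0xB.
C[2]: T = 0xA, S = E(K, T) = 0xC; 0x9 ⊕ 0xC = 0x5.
C[3]: T = 0xB, S = E(K, T) = 0x4; 0xF ⊕ 0x4 = 0xB.
C[4]: T = 0xC, S = E(K, T) = 0xF; 0xB ⊕ 0xF = 0x4.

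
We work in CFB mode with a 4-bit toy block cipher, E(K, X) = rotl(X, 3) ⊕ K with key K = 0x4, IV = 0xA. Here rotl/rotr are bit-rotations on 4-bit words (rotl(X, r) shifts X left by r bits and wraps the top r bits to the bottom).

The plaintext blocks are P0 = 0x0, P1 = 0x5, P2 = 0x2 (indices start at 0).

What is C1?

C1 = 0x9

CFB encryption: C_i = P_i ⊕ E(K, C_{i−1}), with C_{−1} = IV.
C0: E(K, 0xA) = 0x1; 0x0 ⊕ 0x1 = 0x1.
C1: E(K, 0x1) = 0xC; 0x5 ⊕ 0xC = 0x9.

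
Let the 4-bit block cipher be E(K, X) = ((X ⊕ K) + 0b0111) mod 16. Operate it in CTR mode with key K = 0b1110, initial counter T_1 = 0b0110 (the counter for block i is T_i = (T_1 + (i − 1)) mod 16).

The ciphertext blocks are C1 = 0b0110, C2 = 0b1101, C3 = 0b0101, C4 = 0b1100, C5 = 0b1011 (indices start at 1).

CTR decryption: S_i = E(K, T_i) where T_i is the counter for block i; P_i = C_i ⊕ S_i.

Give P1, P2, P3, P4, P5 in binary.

P1 = 0b1001, P2 = 0b1101, P3 = 0b1000, P4 = 0b0010, P5 = 0b0000

P1: T = 0b0110, S = E(K, T) = 0b1111; 0b0110 ⊕ 0b1111 = 0b1001.
P2: T = 0b0111, S = E(K, T) = 0b0000; 0b1101 ⊕ 0b0000 = 0b1101.
P3: T = 0b1000, S = E(K, T) = 0b1101; 0b0101 ⊕ 0b1101 = 0b1000.
P4: T = 0b1001, S = E(K, T) = 0b1110; 0b1100 ⊕ 0b1110 = 0b0010.
P5: T = 0b1010, S = E(K, T) = 0b1011; 0b1011 ⊕ 0b1011 = 0b0000.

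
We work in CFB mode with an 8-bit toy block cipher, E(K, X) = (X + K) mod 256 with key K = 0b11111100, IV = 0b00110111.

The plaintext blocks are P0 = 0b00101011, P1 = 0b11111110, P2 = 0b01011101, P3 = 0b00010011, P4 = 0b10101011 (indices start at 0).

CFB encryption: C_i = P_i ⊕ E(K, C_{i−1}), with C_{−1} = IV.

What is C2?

C2 = 0b10111011

C0: E(K, 0b00110111) = 0b00110011; 0b00101011 ⊕ 0b00110011 = 0b00011000.
C1: E(K, 0b00011000) = 0b00010100; 0b11111110 ⊕ 0b00010100 = 0b11101010.
C2: E(K, 0b11101010) = 0b11100110; 0b01011101 ⊕ 0b11100110 = 0b10111011.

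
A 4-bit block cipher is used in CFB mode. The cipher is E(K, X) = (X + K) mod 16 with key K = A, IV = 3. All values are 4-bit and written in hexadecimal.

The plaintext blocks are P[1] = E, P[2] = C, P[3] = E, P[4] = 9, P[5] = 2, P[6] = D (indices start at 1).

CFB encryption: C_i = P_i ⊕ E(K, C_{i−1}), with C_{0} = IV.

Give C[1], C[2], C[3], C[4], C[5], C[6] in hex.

C[1] = 3, C[2] = 1, C[3] = 5, C[4] = 6, C[5] = 2, C[6] = 1

C[1]: E(K, 3) = D; E ⊕ D = 3.
C[2]: E(K, 3) = D; C ⊕ D = 1.
C[3]: E(K, 1) = B; E ⊕ B = 5.
C[4]: E(K, 5) = F; 9 ⊕ F = 6.
C[5]: E(K, 6) = 0; 2 ⊕ 0 = 2.
C[6]: E(K, 2) = C; D ⊕ C = 1.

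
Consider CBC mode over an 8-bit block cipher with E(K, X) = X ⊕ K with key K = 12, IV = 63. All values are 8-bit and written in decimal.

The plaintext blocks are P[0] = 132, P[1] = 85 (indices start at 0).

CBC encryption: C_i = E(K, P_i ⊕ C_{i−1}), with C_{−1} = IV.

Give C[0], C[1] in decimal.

C[0] = 183, C[1] = 238

C[0]: P[0] ⊕ 63 = 187; E(K, 187) = 183.
C[1]: P[1] ⊕ 183 = 226; E(K, 226) = 238.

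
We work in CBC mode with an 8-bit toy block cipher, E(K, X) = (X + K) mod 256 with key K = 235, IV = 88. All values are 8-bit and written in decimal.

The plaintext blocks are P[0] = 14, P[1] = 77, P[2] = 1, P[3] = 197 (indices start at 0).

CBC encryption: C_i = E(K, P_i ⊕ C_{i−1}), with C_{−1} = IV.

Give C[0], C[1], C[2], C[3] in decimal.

C[0]: P[0] ⊕ 88 = 86; E(K, 86) = 65.
C[1]: P[1] ⊕ 65 = 12; E(K, 12) = 247.
C[2]: P[2] ⊕ 247 = 246; E(K, 246) = 225.
C[3]: P[3] ⊕ 225 = 36; E(K, 36) = 15.

C[0] = 65, C[1] = 247, C[2] = 225, C[3] = 15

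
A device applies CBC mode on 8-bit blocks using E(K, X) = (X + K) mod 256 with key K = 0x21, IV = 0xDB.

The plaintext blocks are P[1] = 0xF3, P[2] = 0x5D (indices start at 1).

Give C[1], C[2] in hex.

C[1] = 0x49, C[2] = 0x35

CBC encryption: C_i = E(K, P_i ⊕ C_{i−1}), with C_{0} = IV.
C[1]: P[1] ⊕ 0xDB = 0x28; E(K, 0x28) = 0x49.
C[2]: P[2] ⊕ 0x49 = 0x14; E(K, 0x14) = 0x35.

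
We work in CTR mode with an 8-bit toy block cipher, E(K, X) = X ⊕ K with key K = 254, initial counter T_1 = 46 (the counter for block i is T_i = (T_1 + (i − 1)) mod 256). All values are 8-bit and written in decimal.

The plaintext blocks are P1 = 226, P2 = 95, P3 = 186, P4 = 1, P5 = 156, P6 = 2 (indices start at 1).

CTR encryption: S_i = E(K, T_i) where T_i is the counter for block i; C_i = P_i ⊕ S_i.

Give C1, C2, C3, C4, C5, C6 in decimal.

C1 = 50, C2 = 142, C3 = 116, C4 = 206, C5 = 80, C6 = 207

C1: T = 46, S = E(K, T) = 208; 226 ⊕ 208 = 50.
C2: T = 47, S = E(K, T) = 209; 95 ⊕ 209 = 142.
C3: T = 48, S = E(K, T) = 206; 186 ⊕ 206 = 116.
C4: T = 49, S = E(K, T) = 207; 1 ⊕ 207 = 206.
C5: T = 50, S = E(K, T) = 204; 156 ⊕ 204 = 80.
C6: T = 51, S = E(K, T) = 205; 2 ⊕ 205 = 207.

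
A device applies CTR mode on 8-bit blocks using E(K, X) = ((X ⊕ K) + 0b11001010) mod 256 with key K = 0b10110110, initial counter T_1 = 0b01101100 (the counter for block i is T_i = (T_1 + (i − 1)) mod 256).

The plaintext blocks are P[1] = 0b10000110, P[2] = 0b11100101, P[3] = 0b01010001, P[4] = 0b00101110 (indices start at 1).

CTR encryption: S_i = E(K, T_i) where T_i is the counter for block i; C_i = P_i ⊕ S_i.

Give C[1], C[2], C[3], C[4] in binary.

C[1] = 0b00100010, C[2] = 0b01000000, C[3] = 0b11110011, C[4] = 0b10001101

C[1]: T = 0b01101100, S = E(K, T) = 0b10100100; 0b10000110 ⊕ 0b10100100 = 0b00100010.
C[2]: T = 0b01101101, S = E(K, T) = 0b10100101; 0b11100101 ⊕ 0b10100101 = 0b01000000.
C[3]: T = 0b01101110, S = E(K, T) = 0b10100010; 0b01010001 ⊕ 0b10100010 = 0b11110011.
C[4]: T = 0b01101111, S = E(K, T) = 0b10100011; 0b00101110 ⊕ 0b10100011 = 0b10001101.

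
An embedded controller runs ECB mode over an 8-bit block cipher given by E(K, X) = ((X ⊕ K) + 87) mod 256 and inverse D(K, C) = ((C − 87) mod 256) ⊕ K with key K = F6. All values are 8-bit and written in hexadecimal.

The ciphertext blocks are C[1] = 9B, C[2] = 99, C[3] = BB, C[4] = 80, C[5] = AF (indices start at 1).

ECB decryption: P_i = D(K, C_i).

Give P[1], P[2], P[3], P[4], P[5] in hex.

P[1] = E2, P[2] = E4, P[3] = C2, P[4] = 0F, P[5] = DE

P[1]: D(K, 9B) = E2.
P[2]: D(K, 99) = E4.
P[3]: D(K, BB) = C2.
P[4]: D(K, 80) = 0F.
P[5]: D(K, AF) = DE.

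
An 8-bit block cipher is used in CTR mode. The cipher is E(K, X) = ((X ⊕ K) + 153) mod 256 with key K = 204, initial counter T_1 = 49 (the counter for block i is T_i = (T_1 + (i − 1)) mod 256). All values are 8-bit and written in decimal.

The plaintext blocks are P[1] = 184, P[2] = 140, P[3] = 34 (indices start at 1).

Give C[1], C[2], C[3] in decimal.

CTR encryption: S_i = E(K, T_i) where T_i is the counter for block i; C_i = P_i ⊕ S_i.
C[1]: T = 49, S = E(K, T) = 150; 184 ⊕ 150 = 46.
C[2]: T = 50, S = E(K, T) = 151; 140 ⊕ 151 = 27.
C[3]: T = 51, S = E(K, T) = 152; 34 ⊕ 152 = 186.

C[1] = 46, C[2] = 27, C[3] = 186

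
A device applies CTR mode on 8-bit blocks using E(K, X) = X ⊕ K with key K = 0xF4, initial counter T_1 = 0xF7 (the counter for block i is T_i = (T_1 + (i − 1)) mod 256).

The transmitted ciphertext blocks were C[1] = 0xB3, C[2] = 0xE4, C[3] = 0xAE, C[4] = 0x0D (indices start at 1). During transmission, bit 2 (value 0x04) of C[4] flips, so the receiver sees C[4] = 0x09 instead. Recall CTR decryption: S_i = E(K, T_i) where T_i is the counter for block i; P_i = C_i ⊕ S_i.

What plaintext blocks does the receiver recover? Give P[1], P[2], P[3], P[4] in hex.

P[1] = 0xB0, P[2] = 0xE8, P[3] = 0xA3, P[4] = 0x07

Only C[4] changed, to 0x09. In CTR, a change in C_i flips the same bit in P_i only; the keystream is unaffected. Decrypting the received ciphertext:
P[1]: T = 0xF7, S = E(K, T) = 0x03; 0xB3 ⊕ 0x03 = 0xB0.
P[2]: T = 0xF8, S = E(K, T) = 0x0C; 0xE4 ⊕ 0x0C = 0xE8.
P[3]: T = 0xF9, S = E(K, T) = 0x0D; 0xAE ⊕ 0x0D = 0xA3.
P[4]: T = 0xFA, S = E(K, T) = 0x0E; 0x09 ⊕ 0x0E = 0x07.
Blocks that differ from the original plaintext: P[4].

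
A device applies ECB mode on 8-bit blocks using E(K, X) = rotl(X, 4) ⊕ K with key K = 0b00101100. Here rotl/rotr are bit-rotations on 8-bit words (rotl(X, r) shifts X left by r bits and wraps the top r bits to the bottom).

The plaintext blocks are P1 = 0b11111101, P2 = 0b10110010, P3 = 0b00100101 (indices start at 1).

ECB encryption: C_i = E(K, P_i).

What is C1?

C1 = 0b11110011

C1: E(K, 0b11111101) = 0b11110011.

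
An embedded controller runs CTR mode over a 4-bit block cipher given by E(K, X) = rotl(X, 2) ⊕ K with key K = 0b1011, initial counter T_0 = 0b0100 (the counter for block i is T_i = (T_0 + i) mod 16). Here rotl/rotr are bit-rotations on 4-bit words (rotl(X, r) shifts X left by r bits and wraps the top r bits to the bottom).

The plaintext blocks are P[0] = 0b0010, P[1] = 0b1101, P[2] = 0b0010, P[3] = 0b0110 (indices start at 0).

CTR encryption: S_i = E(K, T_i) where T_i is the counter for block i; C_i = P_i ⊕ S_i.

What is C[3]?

C[3] = 0b0000

C[0]: T = 0b0100, S = E(K, T) = 0b1010; 0b0010 ⊕ 0b1010 = 0b1000.
C[1]: T = 0b0101, S = E(K, T) = 0b1110; 0b1101 ⊕ 0b1110 = 0b0011.
C[2]: T = 0b0110, S = E(K, T) = 0b0010; 0b0010 ⊕ 0b0010 = 0b0000.
C[3]: T = 0b0111, S = E(K, T) = 0b0110; 0b0110 ⊕ 0b0110 = 0b0000.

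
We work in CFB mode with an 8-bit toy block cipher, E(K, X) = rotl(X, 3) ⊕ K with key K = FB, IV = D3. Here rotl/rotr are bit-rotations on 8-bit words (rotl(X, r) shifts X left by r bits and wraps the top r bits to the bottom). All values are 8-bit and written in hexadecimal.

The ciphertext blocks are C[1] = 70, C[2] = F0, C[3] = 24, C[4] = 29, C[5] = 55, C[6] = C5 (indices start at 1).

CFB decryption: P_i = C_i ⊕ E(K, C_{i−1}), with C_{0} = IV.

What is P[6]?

P[6]: E(K, 55) = 51; C5 ⊕ 51 = 94.

P[6] = 94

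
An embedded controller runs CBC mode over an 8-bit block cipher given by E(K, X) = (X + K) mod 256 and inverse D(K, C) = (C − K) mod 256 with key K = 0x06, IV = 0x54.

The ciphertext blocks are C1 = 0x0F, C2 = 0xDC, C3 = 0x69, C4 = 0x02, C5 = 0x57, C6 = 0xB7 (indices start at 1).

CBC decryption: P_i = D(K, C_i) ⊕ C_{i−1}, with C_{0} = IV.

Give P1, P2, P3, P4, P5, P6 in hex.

P1 = 0x5D, P2 = 0xD9, P3 = 0xBF, P4 = 0x95, P5 = 0x53, P6 = 0xE6

P1: D(K, 0x0F) = 0x09; 0x09 ⊕ 0x54 = 0x5D.
P2: D(K, 0xDC) = 0xD6; 0xD6 ⊕ 0x0F = 0xD9.
P3: D(K, 0x69) = 0x63; 0x63 ⊕ 0xDC = 0xBF.
P4: D(K, 0x02) = 0xFC; 0xFC ⊕ 0x69 = 0x95.
P5: D(K, 0x57) = 0x51; 0x51 ⊕ 0x02 = 0x53.
P6: D(K, 0xB7) = 0xB1; 0xB1 ⊕ 0x57 = 0xE6.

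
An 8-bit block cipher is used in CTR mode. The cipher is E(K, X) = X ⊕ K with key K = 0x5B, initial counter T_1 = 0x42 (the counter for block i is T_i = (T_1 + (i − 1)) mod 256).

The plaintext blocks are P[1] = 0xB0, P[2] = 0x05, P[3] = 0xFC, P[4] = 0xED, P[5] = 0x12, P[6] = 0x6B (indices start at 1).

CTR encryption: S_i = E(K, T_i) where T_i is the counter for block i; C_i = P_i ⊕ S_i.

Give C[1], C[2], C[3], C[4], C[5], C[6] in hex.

C[1]: T = 0x42, S = E(K, T) = 0x19; 0xB0 ⊕ 0x19 = 0xA9.
C[2]: T = 0x43, S = E(K, T) = 0x18; 0x05 ⊕ 0x18 = 0x1D.
C[3]: T = 0x44, S = E(K, T) = 0x1F; 0xFC ⊕ 0x1F = 0xE3.
C[4]: T = 0x45, S = E(K, T) = 0x1E; 0xED ⊕ 0x1E = 0xF3.
C[5]: T = 0x46, S = E(K, T) = 0x1D; 0x12 ⊕ 0x1D = 0x0F.
C[6]: T = 0x47, S = E(K, T) = 0x1C; 0x6B ⊕ 0x1C = 0x77.

C[1] = 0xA9, C[2] = 0x1D, C[3] = 0xE3, C[4] = 0xF3, C[5] = 0x0F, C[6] = 0x77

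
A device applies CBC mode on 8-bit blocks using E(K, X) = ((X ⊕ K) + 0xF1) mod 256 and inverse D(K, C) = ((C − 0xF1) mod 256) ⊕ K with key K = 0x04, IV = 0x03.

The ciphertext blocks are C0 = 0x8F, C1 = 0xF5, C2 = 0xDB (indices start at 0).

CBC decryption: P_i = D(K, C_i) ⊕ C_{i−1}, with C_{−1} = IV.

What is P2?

P2 = 0x1B

P2: D(K, 0xDB) = 0xEE; 0xEE ⊕ 0xF5 = 0x1B.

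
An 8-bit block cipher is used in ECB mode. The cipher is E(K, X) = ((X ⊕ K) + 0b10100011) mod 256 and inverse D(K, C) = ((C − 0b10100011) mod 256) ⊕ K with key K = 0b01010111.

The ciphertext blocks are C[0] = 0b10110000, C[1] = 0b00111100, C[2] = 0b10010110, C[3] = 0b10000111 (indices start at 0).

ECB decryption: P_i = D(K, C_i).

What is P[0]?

P[0] = 0b01011010

P[0]: D(K, 0b10110000) = 0b01011010.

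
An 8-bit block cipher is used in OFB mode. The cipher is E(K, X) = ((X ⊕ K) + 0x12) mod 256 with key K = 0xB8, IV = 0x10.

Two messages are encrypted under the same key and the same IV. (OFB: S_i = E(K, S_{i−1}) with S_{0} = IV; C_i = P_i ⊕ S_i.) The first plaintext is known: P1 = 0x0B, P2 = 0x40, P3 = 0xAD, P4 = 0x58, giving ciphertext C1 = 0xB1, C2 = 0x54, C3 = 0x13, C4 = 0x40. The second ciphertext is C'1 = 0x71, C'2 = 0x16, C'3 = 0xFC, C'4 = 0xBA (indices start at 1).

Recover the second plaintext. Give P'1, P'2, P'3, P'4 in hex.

In OFB with a reused IV, both messages share the same keystream S_i, so C_i ⊕ C'_i = P_i ⊕ P'_i and thus P'_i = P_i ⊕ C_i ⊕ C'_i.
P'1: 0x0B ⊕ 0xB1 ⊕ 0x71 = 0xCB.
P'2: 0x40 ⊕ 0x54 ⊕ 0x16 = 0x02.
P'3: 0xAD ⊕ 0x13 ⊕ 0xFC = 0x42.
P'4: 0x58 ⊕ 0x40 ⊕ 0xBA = 0xA2.

P'1 = 0xCB, P'2 = 0x02, P'3 = 0x42, P'4 = 0xA2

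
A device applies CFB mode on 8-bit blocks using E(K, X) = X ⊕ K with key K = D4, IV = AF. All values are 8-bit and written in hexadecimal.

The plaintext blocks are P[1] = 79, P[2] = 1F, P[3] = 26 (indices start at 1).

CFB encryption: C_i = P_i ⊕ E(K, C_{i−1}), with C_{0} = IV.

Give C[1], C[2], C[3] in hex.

C[1] = 02, C[2] = C9, C[3] = 3B

C[1]: E(K, AF) = 7B; 79 ⊕ 7B = 02.
C[2]: E(K, 02) = D6; 1F ⊕ D6 = C9.
C[3]: E(K, C9) = 1D; 26 ⊕ 1D = 3B.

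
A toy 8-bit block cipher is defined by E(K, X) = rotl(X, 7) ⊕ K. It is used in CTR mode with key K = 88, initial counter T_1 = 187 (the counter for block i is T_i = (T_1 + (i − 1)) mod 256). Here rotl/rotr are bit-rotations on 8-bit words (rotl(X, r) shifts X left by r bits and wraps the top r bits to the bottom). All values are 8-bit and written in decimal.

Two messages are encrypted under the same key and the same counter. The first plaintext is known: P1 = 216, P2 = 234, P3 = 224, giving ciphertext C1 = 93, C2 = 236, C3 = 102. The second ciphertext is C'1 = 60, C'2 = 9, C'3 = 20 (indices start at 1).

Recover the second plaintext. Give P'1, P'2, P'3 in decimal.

P'1 = 185, P'2 = 15, P'3 = 146

In CTR with a reused counter, both messages share the same keystream S_i, so C_i ⊕ C'_i = P_i ⊕ P'_i and thus P'_i = P_i ⊕ C_i ⊕ C'_i.
P'1: 216 ⊕ 93 ⊕ 60 = 185.
P'2: 234 ⊕ 236 ⊕ 9 = 15.
P'3: 224 ⊕ 102 ⊕ 20 = 146.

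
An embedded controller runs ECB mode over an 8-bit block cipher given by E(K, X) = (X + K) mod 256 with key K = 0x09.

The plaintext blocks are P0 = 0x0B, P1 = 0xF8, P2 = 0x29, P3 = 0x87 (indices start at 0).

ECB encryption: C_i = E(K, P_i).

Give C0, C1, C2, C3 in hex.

C0 = 0x14, C1 = 0x01, C2 = 0x32, C3 = 0x90

C0: E(K, 0x0B) = 0x14.
C1: E(K, 0xF8) = 0x01.
C2: E(K, 0x29) = 0x32.
C3: E(K, 0x87) = 0x90.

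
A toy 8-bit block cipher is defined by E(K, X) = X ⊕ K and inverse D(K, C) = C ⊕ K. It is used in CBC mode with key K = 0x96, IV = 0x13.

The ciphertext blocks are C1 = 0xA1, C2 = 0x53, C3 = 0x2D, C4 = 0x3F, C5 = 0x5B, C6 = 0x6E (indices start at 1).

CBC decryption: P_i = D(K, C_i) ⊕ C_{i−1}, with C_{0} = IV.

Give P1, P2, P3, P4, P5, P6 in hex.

P1 = 0x24, P2 = 0x64, P3 = 0xE8, P4 = 0x84, P5 = 0xF2, P6 = 0xA3

P1: D(K, 0xA1) = 0x37; 0x37 ⊕ 0x13 = 0x24.
P2: D(K, 0x53) = 0xC5; 0xC5 ⊕ 0xA1 = 0x64.
P3: D(K, 0x2D) = 0xBB; 0xBB ⊕ 0x53 = 0xE8.
P4: D(K, 0x3F) = 0xA9; 0xA9 ⊕ 0x2D = 0x84.
P5: D(K, 0x5B) = 0xCD; 0xCD ⊕ 0x3F = 0xF2.
P6: D(K, 0x6E) = 0xF8; 0xF8 ⊕ 0x5B = 0xA3.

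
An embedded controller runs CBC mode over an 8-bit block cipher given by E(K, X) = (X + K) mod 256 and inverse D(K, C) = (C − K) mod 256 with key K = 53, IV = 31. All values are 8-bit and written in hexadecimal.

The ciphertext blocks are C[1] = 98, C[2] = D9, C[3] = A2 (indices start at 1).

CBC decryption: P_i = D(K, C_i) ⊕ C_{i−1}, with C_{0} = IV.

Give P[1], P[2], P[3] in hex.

P[1]: D(K, 98) = 45; 45 ⊕ 31 = 74.
P[2]: D(K, D9) = 86; 86 ⊕ 98 = 1E.
P[3]: D(K, A2) = 4F; 4F ⊕ D9 = 96.

P[1] = 74, P[2] = 1E, P[3] = 96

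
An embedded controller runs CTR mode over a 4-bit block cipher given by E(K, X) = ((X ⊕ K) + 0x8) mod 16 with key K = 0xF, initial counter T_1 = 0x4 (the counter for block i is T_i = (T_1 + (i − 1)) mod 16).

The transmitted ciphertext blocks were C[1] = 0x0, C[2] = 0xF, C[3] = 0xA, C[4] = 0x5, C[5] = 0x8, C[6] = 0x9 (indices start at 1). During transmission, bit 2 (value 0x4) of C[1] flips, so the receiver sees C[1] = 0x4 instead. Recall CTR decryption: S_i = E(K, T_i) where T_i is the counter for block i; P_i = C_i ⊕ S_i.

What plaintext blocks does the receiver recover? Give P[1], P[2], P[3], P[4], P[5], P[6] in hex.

P[1] = 0x7, P[2] = 0xD, P[3] = 0xB, P[4] = 0x5, P[5] = 0x7, P[6] = 0x7

Only C[1] changed, to 0x4. In CTR, a change in C_i flips the same bit in P_i only; the keystream is unaffected. Decrypting the received ciphertext:
P[1]: T = 0x4, S = E(K, T) = 0x3; 0x4 ⊕ 0x3 = 0x7.
P[2]: T = 0x5, S = E(K, T) = 0x2; 0xF ⊕ 0x2 = 0xD.
P[3]: T = 0x6, S = E(K, T) = 0x1; 0xA ⊕ 0x1 = 0xB.
P[4]: T = 0x7, S = E(K, T) = 0x0; 0x5 ⊕ 0x0 = 0x5.
P[5]: T = 0x8, S = E(K, T) = 0xF; 0x8 ⊕ 0xF = 0x7.
P[6]: T = 0x9, S = E(K, T) = 0xE; 0x9 ⊕ 0xE = 0x7.
Blocks that differ from the original plaintext: P[1].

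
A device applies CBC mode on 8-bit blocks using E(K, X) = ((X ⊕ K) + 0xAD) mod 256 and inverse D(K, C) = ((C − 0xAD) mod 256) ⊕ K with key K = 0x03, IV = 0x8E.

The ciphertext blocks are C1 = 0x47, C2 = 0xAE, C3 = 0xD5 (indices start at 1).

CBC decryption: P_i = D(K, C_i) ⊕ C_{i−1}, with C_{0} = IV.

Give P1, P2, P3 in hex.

P1 = 0x17, P2 = 0x45, P3 = 0x85

P1: D(K, 0x47) = 0x99; 0x99 ⊕ 0x8E = 0x17.
P2: D(K, 0xAE) = 0x02; 0x02 ⊕ 0x47 = 0x45.
P3: D(K, 0xD5) = 0x2B; 0x2B ⊕ 0xAE = 0x85.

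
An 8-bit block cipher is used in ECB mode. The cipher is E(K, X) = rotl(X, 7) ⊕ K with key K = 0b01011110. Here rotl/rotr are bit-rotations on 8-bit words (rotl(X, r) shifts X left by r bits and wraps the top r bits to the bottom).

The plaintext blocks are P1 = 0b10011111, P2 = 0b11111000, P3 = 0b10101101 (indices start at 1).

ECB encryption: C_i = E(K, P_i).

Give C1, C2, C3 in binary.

C1 = 0b10010001, C2 = 0b00100010, C3 = 0b10001000

C1: E(K, 0b10011111) = 0b10010001.
C2: E(K, 0b11111000) = 0b00100010.
C3: E(K, 0b10101101) = 0b10001000.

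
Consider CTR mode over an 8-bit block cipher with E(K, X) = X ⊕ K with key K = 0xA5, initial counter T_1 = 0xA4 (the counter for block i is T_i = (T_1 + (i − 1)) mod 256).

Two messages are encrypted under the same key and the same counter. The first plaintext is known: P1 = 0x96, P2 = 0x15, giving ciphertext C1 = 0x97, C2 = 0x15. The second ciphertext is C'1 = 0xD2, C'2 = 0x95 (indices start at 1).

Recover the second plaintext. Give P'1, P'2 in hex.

P'1 = 0xD3, P'2 = 0x95

In CTR with a reused counter, both messages share the same keystream S_i, so C_i ⊕ C'_i = P_i ⊕ P'_i and thus P'_i = P_i ⊕ C_i ⊕ C'_i.
P'1: 0x96 ⊕ 0x97 ⊕ 0xD2 = 0xD3.
P'2: 0x15 ⊕ 0x15 ⊕ 0x95 = 0x95.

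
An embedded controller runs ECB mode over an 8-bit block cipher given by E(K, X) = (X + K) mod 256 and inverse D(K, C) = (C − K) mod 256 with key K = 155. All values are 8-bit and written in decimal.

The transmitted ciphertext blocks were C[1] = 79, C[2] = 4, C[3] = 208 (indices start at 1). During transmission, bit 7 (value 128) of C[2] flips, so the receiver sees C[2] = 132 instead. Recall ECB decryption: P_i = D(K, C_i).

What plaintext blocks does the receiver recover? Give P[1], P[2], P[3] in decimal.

Only C[2] changed, to 132. In ECB, a change in C_i affects only P_i. Decrypting the received ciphertext:
P[1]: D(K, 79) = 180.
P[2]: D(K, 132) = 233.
P[3]: D(K, 208) = 53.
Blocks that differ from the original plaintext: P[2].

P[1] = 180, P[2] = 233, P[3] = 53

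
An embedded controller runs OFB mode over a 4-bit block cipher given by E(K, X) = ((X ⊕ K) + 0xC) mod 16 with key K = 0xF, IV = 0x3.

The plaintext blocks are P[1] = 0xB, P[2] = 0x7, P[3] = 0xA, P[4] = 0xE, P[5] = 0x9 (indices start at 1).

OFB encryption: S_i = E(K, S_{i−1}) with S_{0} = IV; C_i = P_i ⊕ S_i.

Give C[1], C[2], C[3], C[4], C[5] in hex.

C[1] = 0x3, C[2] = 0x4, C[3] = 0x2, C[4] = 0xD, C[5] = 0x1

C[1]: S = E(K, 0x3) = 0x8; 0xB ⊕ 0x8 = 0x3.
C[2]: S = E(K, 0x8) = 0x3; 0x7 ⊕ 0x3 = 0x4.
C[3]: S = E(K, 0x3) = 0x8; 0xA ⊕ 0x8 = 0x2.
C[4]: S = E(K, 0x8) = 0x3; 0xE ⊕ 0x3 = 0xD.
C[5]: S = E(K, 0x3) = 0x8; 0x9 ⊕ 0x8 = 0x1.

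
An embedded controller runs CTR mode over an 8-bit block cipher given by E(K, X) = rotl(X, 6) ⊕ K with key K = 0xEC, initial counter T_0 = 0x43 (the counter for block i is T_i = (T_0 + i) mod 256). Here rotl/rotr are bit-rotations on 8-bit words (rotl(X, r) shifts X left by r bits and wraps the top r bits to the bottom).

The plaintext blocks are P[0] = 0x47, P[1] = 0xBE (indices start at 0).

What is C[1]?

CTR encryption: S_i = E(K, T_i) where T_i is the counter for block i; C_i = P_i ⊕ S_i.
C[0]: T = 0x43, S = E(K, T) = 0x3C; 0x47 ⊕ 0x3C = 0x7B.
C[1]: T = 0x44, S = E(K, T) = 0xFD; 0xBE ⊕ 0xFD = 0x43.

C[1] = 0x43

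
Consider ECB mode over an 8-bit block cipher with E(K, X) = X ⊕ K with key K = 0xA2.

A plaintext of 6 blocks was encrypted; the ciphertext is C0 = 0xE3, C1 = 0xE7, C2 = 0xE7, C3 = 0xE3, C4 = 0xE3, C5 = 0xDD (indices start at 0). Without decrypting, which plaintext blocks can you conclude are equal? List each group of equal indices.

ECB encrypts each block independently with the same key, so equal ciphertext blocks imply equal plaintext blocks.
C0 = C3 = C4 = 0xE3, so P0 = P3 = P4.
C1 = C2 = 0xE7, so P1 = P2.

P0 = P3 = P4; P1 = P2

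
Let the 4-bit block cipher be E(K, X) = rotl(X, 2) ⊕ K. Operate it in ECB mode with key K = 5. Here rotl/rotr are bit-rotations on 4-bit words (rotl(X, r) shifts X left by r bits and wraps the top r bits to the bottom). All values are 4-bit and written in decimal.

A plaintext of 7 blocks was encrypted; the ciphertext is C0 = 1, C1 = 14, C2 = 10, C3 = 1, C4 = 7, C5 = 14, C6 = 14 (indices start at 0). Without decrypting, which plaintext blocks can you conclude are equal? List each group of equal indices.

ECB encrypts each block independently with the same key, so equal ciphertext blocks imply equal plaintext blocks.
C0 = C3 = 1, so P0 = P3.
C1 = C5 = C6 = 14, so P1 = P5 = P6.

P0 = P3; P1 = P5 = P6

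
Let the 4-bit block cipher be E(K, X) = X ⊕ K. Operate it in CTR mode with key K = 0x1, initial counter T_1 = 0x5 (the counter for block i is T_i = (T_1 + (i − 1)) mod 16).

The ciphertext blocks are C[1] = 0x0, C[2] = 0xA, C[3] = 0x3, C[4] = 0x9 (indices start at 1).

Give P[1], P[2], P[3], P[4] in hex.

CTR decryption: S_i = E(K, T_i) where T_i is the counter for block i; P_i = C_i ⊕ S_i.
P[1]: T = 0x5, S = E(K, T) = 0x4; 0x0 ⊕ 0x4 = 0x4.
P[2]: T = 0x6, S = E(K, T) = 0x7; 0xA ⊕ 0x7 = 0xD.
P[3]: T = 0x7, S = E(K, T) = 0x6; 0x3 ⊕ 0x6 = 0x5.
P[4]: T = 0x8, S = E(K, T) = 0x9; 0x9 ⊕ 0x9 = 0x0.

P[1] = 0x4, P[2] = 0xD, P[3] = 0x5, P[4] = 0x0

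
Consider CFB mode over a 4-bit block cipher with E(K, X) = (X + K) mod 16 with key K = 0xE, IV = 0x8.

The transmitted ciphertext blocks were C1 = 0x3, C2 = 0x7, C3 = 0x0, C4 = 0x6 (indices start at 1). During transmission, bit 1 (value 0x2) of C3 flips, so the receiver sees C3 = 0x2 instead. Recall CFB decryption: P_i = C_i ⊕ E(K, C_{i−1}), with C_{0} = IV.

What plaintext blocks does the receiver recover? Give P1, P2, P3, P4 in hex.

Only C3 changed, to 0x2. In CFB, a change in C_i flips the same bit in P_i and garbles P_{i+1}. Decrypting the received ciphertext:
P1: E(K, 0x8) = 0x6; 0x3 ⊕ 0x6 = 0x5.
P2: E(K, 0x3) = 0x1; 0x7 ⊕ 0x1 = 0x6.
P3: E(K, 0x7) = 0x5; 0x2 ⊕ 0x5 = 0x7.
P4: E(K, 0x2) = 0x0; 0x6 ⊕ 0x0 = 0x6.
Blocks that differ from the original plaintext: P3, P4.

P1 = 0x5, P2 = 0x6, P3 = 0x7, P4 = 0x6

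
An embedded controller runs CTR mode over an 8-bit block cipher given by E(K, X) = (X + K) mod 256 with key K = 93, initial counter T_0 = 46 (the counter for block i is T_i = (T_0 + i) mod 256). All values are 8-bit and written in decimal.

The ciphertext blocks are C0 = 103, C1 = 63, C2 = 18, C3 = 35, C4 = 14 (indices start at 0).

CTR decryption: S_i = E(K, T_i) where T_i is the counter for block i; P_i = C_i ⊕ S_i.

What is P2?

P2 = 159

P2: T = 48, S = E(K, T) = 141; 18 ⊕ 141 = 159.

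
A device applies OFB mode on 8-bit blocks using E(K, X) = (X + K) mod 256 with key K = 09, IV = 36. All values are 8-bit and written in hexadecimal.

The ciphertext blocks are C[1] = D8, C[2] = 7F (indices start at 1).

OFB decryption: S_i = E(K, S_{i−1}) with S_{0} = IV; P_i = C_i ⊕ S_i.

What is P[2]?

P[2] = 37

P[1]: S = E(K, 36) = 3F; D8 ⊕ 3F = E7.
P[2]: S = E(K, 3F) = 48; 7F ⊕ 48 = 37.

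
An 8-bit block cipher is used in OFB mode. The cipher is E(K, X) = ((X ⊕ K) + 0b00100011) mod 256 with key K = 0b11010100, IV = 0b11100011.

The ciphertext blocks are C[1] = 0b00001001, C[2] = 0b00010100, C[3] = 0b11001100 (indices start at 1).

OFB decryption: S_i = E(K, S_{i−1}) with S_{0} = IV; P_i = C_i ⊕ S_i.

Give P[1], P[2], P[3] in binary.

P[1] = 0b01010011, P[2] = 0b10100101, P[3] = 0b01000100

P[1]: S = E(K, 0b11100011) = 0b01011010; 0b00001001 ⊕ 0b01011010 = 0b01010011.
P[2]: S = E(K, 0b01011010) = 0b10110001; 0b00010100 ⊕ 0b10110001 = 0b10100101.
P[3]: S = E(K, 0b10110001) = 0b10001000; 0b11001100 ⊕ 0b10001000 = 0b01000100.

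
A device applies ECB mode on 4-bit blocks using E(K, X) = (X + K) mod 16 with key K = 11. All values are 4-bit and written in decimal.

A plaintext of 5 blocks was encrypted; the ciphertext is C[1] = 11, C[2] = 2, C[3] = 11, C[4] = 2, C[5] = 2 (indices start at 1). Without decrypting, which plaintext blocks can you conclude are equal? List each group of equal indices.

P[1] = P[3]; P[2] = P[4] = P[5]

ECB encrypts each block independently with the same key, so equal ciphertext blocks imply equal plaintext blocks.
C[1] = C[3] = 11, so P[1] = P[3].
C[2] = C[4] = C[5] = 2, so P[2] = P[4] = P[5].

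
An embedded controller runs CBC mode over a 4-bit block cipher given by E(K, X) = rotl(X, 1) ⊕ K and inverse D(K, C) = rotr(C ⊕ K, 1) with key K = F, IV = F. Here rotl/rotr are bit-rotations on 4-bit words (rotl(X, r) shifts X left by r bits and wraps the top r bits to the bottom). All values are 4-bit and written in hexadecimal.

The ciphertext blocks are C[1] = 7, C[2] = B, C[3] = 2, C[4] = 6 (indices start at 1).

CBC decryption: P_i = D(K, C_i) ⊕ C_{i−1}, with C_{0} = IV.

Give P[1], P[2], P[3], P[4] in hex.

P[1] = B, P[2] = 5, P[3] = 5, P[4] = E

P[1]: D(K, 7) = 4; 4 ⊕ F = B.
P[2]: D(K, B) = 2; 2 ⊕ 7 = 5.
P[3]: D(K, 2) = E; E ⊕ B = 5.
P[4]: D(K, 6) = C; C ⊕ 2 = E.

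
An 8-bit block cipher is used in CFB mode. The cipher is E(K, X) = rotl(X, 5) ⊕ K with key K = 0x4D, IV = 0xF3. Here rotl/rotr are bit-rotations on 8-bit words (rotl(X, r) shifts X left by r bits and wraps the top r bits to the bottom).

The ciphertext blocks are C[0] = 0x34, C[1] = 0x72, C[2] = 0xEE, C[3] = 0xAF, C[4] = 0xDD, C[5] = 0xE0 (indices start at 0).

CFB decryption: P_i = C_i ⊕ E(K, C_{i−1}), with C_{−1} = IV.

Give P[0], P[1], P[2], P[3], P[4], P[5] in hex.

P[0]: E(K, 0xF3) = 0x33; 0x34 ⊕ 0x33 = 0x07.
P[1]: E(K, 0x34) = 0xCB; 0x72 ⊕ 0xCB = 0xB9.
P[2]: E(K, 0x72) = 0x03; 0xEE ⊕ 0x03 = 0xED.
P[3]: E(K, 0xEE) = 0x90; 0xAF ⊕ 0x90 = 0x3F.
P[4]: E(K, 0xAF) = 0xB8; 0xDD ⊕ 0xB8 = 0x65.
P[5]: E(K, 0xDD) = 0xF6; 0xE0 ⊕ 0xF6 = 0x16.

P[0] = 0x07, P[1] = 0xB9, P[2] = 0xED, P[3] = 0x3F, P[4] = 0x65, P[5] = 0x16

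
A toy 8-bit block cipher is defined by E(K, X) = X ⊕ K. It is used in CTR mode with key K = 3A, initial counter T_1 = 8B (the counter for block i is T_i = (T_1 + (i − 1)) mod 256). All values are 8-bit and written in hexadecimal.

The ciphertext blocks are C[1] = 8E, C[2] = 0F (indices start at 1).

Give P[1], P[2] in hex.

CTR decryption: S_i = E(K, T_i) where T_i is the counter for block i; P_i = C_i ⊕ S_i.
P[1]: T = 8B, S = E(K, T) = B1; 8E ⊕ B1 = 3F.
P[2]: T = 8C, S = E(K, T) = B6; 0F ⊕ B6 = B9.

P[1] = 3F, P[2] = B9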